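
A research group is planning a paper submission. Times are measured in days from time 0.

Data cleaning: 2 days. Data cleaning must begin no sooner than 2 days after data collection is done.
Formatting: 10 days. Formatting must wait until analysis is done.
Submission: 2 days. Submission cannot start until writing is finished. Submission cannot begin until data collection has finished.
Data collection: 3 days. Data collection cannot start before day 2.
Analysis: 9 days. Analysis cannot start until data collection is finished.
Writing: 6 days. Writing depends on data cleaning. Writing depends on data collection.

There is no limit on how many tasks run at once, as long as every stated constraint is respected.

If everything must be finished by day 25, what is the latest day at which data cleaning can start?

15

To finish by day 25, submission (duration 2) must start no later than day 23.
Writing has to be done before submission (must start by day 23). That means finishing by day 23, i.e. starting by 23 − 6 = day 17.
Data cleaning feeds into writing (must start by day 17); so data cleaning must finish by day 17 and therefore start by day 15.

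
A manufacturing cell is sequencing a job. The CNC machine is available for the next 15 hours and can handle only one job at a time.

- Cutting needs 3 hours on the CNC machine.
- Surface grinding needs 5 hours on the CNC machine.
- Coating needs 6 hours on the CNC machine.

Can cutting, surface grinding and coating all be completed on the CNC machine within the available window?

Running back to back, the jobs need 3 + 5 + 6 = 14 hours on the CNC machine.
Since 14 ≤ 15, they fit within the window.

Yes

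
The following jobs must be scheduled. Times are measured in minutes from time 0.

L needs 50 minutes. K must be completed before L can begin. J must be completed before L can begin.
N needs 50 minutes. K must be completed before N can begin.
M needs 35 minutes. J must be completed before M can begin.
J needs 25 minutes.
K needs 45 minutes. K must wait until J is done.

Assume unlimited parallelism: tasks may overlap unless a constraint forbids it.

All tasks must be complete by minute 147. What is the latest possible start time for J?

Nothing follows L; the deadline of minute 147 is its only limit. It must start by 147 − 50 = minute 97.
N must finish by minute 147; it takes 50 minutes, so it must start by 147 − 50 = minute 97.
K has several dependents: L (must start by minute 97); N (must start by minute 97). The earliest of those limits is minute 97, so K must start by 97 − 45 = minute 52.
Nothing follows M; the deadline of minute 147 is its only limit. It must start by 147 − 35 = minute 112.
For J: K (must start by minute 52); L (must start by minute 97); M (must start by minute 112). The most restrictive is minute 52; with a 25-minute duration, J must start by minute 27.

27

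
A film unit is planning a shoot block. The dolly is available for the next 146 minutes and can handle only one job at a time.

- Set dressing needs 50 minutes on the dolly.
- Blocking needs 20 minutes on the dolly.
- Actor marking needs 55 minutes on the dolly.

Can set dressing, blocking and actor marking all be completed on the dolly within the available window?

Running back to back, the jobs need 50 + 20 + 55 = 125 minutes on the dolly.
Since 125 ≤ 146, they fit within the window.

Yes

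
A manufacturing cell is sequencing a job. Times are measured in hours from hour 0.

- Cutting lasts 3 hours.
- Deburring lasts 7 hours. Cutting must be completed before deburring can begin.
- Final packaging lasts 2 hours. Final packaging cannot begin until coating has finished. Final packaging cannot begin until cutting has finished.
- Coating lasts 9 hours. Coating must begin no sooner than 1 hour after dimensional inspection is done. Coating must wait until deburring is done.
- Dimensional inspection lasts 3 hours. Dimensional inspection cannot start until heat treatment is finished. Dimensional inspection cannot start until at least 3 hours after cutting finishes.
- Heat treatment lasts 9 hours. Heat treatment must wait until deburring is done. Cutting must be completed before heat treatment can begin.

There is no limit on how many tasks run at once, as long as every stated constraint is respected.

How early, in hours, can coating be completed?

Cutting has no prerequisites, so it starts at hour 0 and finishes at hour 3.
Deburring waits on cutting (finishes hour 3), so it starts at hour 3 and finishes at 3 + 7 = hour 10.
Heat treatment needs all of deburring (finishes hour 10); cutting (finishes hour 3). That puts its earliest start at hour 10; it finishes at 10 + 9 = hour 19.
Dimensional inspection needs all of heat treatment (finishes hour 19); cutting (finishes hour 3, plus 3-hour gap → hour 6). That puts its earliest start at hour 19; it finishes at 19 + 3 = hour 22.
Coating has to wait for dimensional inspection (finishes hour 22, plus 1-hour gap → hour 23); deburring (finishes hour 10). The latest of these is hour 23, so coating runs hour 23 to 23 + 9 = hour 32.

32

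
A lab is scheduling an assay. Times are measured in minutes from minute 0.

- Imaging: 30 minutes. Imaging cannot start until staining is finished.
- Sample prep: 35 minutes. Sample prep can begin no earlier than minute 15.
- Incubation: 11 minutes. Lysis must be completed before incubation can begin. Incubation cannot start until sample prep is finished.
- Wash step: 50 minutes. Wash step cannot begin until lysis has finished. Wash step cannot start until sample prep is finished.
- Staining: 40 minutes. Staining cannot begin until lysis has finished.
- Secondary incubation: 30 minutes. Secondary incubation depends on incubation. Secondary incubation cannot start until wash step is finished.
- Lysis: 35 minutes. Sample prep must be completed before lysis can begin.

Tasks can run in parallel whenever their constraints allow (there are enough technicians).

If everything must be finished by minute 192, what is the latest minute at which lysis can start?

77

Secondary incubation must finish by minute 192; it takes 30 minutes, so it must start by 192 − 30 = minute 162.
Incubation feeds into secondary incubation (must start by minute 162); so incubation must finish by minute 162 and therefore start by minute 151.
Wash step has to be done before secondary incubation (must start by minute 162). That means finishing by minute 162, i.e. starting by 162 − 50 = minute 112.
Imaging has no dependents, so it just needs to finish by minute 192. Starting by 192 − 30 = minute 162 achieves that.
Since imaging (must start by minute 162) depends on it, staining must finish by minute 162. Backing off its 40-minute duration gives a latest start of minute 122.
Lysis feeds incubation (must start by minute 151); wash step (must start by minute 112); staining (must start by minute 122). Taking the minimum, lysis must finish by minute 112 and start by 112 − 35 = minute 77.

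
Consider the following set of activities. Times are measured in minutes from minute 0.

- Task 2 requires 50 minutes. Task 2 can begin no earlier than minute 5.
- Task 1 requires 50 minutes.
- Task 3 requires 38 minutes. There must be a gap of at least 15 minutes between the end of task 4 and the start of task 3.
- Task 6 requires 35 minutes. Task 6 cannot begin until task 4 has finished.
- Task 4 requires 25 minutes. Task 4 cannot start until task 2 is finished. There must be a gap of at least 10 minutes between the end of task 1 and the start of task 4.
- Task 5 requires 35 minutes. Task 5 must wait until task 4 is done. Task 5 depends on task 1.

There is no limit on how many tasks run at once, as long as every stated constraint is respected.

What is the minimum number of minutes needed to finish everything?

Task 2 cannot begin until its own release at minute 5. It runs from minute 5 to 5 + 50 = minute 55.
Nothing blocks task 1, so it runs from minute 0 to minute 50.
For task 4: task 2 (finishes minute 55); task 1 (finishes minute 50, plus 10-minute gap → minute 60). Taking the maximum gives a start of minute 60, and it finishes at 60 + 25 = minute 85.
Task 6 cannot begin until task 4 (finishes minute 85). It runs from minute 85 to 85 + 35 = minute 120.
Task 5 needs all of task 4 (finishes minute 85); task 1 (finishes minute 50). That puts its earliest start at minute 85; it finishes at 85 + 35 = minute 120.
Task 3 waits on task 4 (finishes minute 85, plus 15-minute gap → minute 100), so it starts at minute 100 and finishes at 100 + 38 = minute 138.
All tasks are finished once the last one completes. Finish times: Task 1 at 50, Task 2 at 55, Task 3 at 138, Task 4 at 85, Task 5 at 120, Task 6 at 120. The latest is minute 138.

138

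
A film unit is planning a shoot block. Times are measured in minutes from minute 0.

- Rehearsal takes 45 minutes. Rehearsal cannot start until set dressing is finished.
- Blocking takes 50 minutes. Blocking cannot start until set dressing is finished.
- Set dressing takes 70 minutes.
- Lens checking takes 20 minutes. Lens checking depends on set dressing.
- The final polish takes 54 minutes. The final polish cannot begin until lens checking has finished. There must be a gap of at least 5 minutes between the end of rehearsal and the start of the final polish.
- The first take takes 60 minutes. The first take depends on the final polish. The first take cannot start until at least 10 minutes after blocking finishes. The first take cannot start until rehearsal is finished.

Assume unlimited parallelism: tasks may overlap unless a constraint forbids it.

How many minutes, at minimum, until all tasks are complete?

234

Nothing blocks set dressing, so it runs from minute 0 to minute 70.
After set dressing (finishes minute 70), rehearsal can start at minute 70 and finishes at minute 115.
Blocking waits on set dressing (finishes minute 70), so it starts at minute 70 and finishes at 70 + 50 = minute 120.
Lens checking waits on set dressing (finishes minute 70), so it starts at minute 70 and finishes at 70 + 20 = minute 90.
The final polish cannot start until lens checking (finishes minute 90); rehearsal (finishes minute 115, plus 5-minute gap → minute 120). The controlling bound is minute 120, so the final polish finishes at 120 + 54 = minute 174.
For the first take: the final polish (finishes minute 174); blocking (finishes minute 120, plus 10-minute gap → minute 130); rehearsal (finishes minute 115). Taking the maximum gives a start of minute 174, and it finishes at 174 + 60 = minute 234.
All tasks are finished once the last one completes. Finish times: Set dressing at 70, Lens checking at 90, Blocking at 120, Rehearsal at 115, The final polish at 174, The first take at 234. The latest is minute 234.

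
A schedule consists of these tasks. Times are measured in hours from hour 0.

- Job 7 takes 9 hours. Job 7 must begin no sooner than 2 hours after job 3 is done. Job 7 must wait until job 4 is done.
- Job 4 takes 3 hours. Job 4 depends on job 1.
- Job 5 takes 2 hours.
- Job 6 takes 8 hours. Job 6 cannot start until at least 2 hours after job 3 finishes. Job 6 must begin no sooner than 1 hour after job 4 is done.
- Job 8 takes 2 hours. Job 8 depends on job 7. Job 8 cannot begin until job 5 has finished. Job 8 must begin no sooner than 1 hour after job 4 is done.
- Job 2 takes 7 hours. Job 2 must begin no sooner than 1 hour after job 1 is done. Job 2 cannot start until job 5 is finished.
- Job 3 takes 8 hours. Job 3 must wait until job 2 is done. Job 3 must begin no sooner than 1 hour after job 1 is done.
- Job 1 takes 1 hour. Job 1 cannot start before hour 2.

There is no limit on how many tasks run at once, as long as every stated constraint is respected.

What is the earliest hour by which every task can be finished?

32

Job 5 can start immediately at hour 0; it finishes at hour 2.
Job 1 cannot begin until its own release at hour 2. It runs from hour 2 to 2 + 1 = hour 3.
After job 1 (finishes hour 3), job 4 can start at hour 3 and finishes at hour 6.
For job 2: job 1 (finishes hour 3, plus 1-hour gap → hour 4); job 5 (finishes hour 2). Taking the maximum gives a start of hour 4, and it finishes at 4 + 7 = hour 11.
For job 3: job 2 (finishes hour 11); job 1 (finishes hour 3, plus 1-hour gap → hour 4). Taking the maximum gives a start of hour 11, and it finishes at 11 + 8 = hour 19.
Job 7 cannot start until job 3 (finishes hour 19, plus 2-hour gap → hour 21); job 4 (finishes hour 6). The controlling bound is hour 21, so job 7 finishes at 21 + 9 = hour 30.
Job 8 has to wait for job 7 (finishes hour 30); job 5 (finishes hour 2); job 4 (finishes hour 6, plus 1-hour gap → hour 7). The latest of these is hour 30, so job 8 runs hour 30 to 30 + 2 = hour 32.
Job 6 has to wait for job 3 (finishes hour 19, plus 2-hour gap → hour 21); job 4 (finishes hour 6, plus 1-hour gap → hour 7). The latest of these is hour 21, so job 6 runs hour 21 to 21 + 8 = hour 29.
All tasks are finished once the last one completes. Finish times: Job 1 at 3, Job 2 at 11, Job 3 at 19, Job 4 at 6, Job 5 at 2, Job 6 at 29, Job 7 at 30, Job 8 at 32. The latest is hour 32.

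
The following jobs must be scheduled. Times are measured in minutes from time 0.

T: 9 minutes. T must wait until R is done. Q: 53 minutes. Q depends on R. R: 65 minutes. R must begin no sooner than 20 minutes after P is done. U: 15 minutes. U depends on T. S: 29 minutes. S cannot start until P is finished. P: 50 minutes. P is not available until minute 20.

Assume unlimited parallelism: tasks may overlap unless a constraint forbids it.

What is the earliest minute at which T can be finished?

P waits on its own release at minute 20, so it starts at minute 20 and finishes at 20 + 50 = minute 70.
R waits on P (finishes minute 70, plus 20-minute gap → minute 90), so it starts at minute 90 and finishes at 90 + 65 = minute 155.
T waits on R (finishes minute 155), so it starts at minute 155 and finishes at 155 + 9 = minute 164.

164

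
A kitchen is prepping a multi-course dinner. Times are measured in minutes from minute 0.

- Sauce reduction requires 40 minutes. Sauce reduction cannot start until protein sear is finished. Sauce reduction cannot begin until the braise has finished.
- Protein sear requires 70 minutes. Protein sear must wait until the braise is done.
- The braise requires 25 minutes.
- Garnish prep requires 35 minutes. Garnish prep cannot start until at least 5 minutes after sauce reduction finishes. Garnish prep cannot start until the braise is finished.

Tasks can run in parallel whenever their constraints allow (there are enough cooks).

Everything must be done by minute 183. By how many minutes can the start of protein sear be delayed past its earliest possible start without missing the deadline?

Nothing blocks the braise, so it runs from minute 0 to minute 25.
Protein sear waits on the braise (finishes minute 25), so it starts at minute 25 and finishes at 25 + 70 = minute 95.

Working backward from the deadline:
Nothing follows garnish prep; the deadline of minute 183 is its only limit. It must start by 183 − 35 = minute 148.
Sauce reduction has to be done before garnish prep (must start by minute 148, minus 5-minute gap → minute 143). That means finishing by minute 143, i.e. starting by 143 − 40 = minute 103.
Since sauce reduction (must start by minute 103) depends on it, protein sear must finish by minute 103. Backing off its 70-minute duration gives a latest start of minute 33.
So protein sear can start as early as minute 25 and as late as minute 33, giving 33 − 25 = 8 minutes of slack.

8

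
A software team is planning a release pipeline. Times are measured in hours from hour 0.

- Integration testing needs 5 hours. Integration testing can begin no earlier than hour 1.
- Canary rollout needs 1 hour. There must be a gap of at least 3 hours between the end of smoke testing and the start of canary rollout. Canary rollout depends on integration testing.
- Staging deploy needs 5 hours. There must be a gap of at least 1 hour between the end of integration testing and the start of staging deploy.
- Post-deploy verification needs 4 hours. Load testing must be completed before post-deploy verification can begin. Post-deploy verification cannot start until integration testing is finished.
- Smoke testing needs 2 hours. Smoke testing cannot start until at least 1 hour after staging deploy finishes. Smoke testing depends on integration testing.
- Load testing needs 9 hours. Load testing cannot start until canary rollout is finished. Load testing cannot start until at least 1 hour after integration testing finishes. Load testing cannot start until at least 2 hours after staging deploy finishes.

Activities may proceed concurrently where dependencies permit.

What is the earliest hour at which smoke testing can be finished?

Integration testing cannot begin until its own release at hour 1. It runs from hour 1 to 1 + 5 = hour 6.
After integration testing (finishes hour 6, plus 1-hour gap → hour 7), staging deploy can start at hour 7 and finishes at hour 12.
Smoke testing cannot start until staging deploy (finishes hour 12, plus 1-hour gap → hour 13); integration testing (finishes hour 6). The controlling bound is hour 13, so smoke testing finishes at 13 + 2 = hour 15.

15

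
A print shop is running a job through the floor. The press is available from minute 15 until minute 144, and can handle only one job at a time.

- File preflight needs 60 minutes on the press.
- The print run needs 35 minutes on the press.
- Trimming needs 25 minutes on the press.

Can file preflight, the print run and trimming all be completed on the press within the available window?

Yes

The press window is 144 − 15 = 129 minutes.
Running back to back, the jobs need 60 + 35 + 25 = 120 minutes on the press.
Since 120 ≤ 129, they fit within the window.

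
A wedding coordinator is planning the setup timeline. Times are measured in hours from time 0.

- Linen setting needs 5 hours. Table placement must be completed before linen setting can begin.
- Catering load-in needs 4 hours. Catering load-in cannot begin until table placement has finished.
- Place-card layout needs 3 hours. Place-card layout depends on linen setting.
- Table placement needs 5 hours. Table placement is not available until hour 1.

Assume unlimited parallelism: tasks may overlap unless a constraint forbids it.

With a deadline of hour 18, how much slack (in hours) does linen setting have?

After its own release at hour 1, table placement can start at hour 1 and finishes at hour 6.
Linen setting waits on table placement (finishes hour 6), so it starts at hour 6 and finishes at 6 + 5 = hour 11.

Working backward from the deadline:
Place-card layout has no dependents, so it just needs to finish by hour 18. Starting by 18 − 3 = hour 15 achieves that.
Linen setting must finish before place-card layout (must start by hour 15). With a 5-hour duration, linen setting must start by 15 − 5 = hour 10.
So linen setting can start as early as hour 6 and as late as hour 10, giving 10 − 6 = 4 hours of slack.

4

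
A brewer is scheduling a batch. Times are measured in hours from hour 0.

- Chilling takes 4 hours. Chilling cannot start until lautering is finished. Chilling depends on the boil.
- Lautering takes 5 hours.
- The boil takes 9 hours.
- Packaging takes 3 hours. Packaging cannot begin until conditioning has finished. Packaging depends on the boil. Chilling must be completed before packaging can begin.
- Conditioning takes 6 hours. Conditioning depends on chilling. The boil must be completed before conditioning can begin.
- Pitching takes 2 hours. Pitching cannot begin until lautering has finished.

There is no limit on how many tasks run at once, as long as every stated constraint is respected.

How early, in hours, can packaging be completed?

22

The boil can start immediately at hour 0; it finishes at hour 9.
Lautering can start immediately at hour 0; it finishes at hour 5.
Chilling has to wait for lautering (finishes hour 5); the boil (finishes hour 9). The latest of these is hour 9, so chilling runs hour 9 to 9 + 4 = hour 13.
Conditioning needs all of chilling (finishes hour 13); the boil (finishes hour 9). That puts its earliest start at hour 13; it finishes at 13 + 6 = hour 19.
Packaging needs all of conditioning (finishes hour 19); the boil (finishes hour 9); chilling (finishes hour 13). That puts its earliest start at hour 19; it finishes at 19 + 3 = hour 22.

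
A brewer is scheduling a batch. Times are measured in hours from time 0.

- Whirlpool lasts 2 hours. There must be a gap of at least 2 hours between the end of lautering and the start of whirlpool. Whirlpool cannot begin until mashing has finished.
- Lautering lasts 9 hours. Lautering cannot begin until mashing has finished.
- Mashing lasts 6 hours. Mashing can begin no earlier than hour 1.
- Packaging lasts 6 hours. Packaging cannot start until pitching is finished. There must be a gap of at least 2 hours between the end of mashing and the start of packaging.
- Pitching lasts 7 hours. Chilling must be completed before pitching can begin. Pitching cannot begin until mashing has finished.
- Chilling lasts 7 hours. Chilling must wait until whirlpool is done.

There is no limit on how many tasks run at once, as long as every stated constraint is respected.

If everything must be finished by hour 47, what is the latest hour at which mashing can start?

Packaging has no dependents, so it just needs to finish by hour 47. Starting by 47 − 6 = hour 41 achieves that.
Pitching has to be done before packaging (must start by hour 41). That means finishing by hour 41, i.e. starting by 41 − 7 = hour 34.
Chilling has to be done before pitching (must start by hour 34). That means finishing by hour 34, i.e. starting by 34 − 7 = hour 27.
Whirlpool must finish before chilling (must start by hour 27). With a 2-hour duration, whirlpool must start by 27 − 2 = hour 25.
Lautering must finish before whirlpool (must start by hour 25, minus 2-hour gap → hour 23). With a 9-hour duration, lautering must start by 23 − 9 = hour 14.
Mashing feeds lautering (must start by hour 14); whirlpool (must start by hour 25); pitching (must start by hour 34); packaging (must start by hour 41, minus 2-hour gap → hour 39). Taking the minimum, mashing must finish by hour 14 and start by 14 − 6 = hour 8.

8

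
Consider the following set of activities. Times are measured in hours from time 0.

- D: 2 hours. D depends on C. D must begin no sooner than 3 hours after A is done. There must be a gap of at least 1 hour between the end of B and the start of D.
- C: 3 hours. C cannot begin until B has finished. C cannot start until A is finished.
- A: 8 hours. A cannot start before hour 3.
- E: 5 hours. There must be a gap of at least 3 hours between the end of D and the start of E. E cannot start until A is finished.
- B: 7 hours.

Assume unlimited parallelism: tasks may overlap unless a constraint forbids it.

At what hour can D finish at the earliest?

B has no prerequisites, so it starts at hour 0 and finishes at hour 7.
A cannot begin until its own release at hour 3. It runs from hour 3 to 3 + 8 = hour 11.
C has to wait for B (finishes hour 7); A (finishes hour 11). The latest of these is hour 11, so C runs hour 11 to 11 + 3 = hour 14.
For D: C (finishes hour 14); A (finishes hour 11, plus 3-hour gap → hour 14); B (finishes hour 7, plus 1-hour gap → hour 8). Taking the maximum gives a start of hour 14, and it finishes at 14 + 2 = hour 16.

16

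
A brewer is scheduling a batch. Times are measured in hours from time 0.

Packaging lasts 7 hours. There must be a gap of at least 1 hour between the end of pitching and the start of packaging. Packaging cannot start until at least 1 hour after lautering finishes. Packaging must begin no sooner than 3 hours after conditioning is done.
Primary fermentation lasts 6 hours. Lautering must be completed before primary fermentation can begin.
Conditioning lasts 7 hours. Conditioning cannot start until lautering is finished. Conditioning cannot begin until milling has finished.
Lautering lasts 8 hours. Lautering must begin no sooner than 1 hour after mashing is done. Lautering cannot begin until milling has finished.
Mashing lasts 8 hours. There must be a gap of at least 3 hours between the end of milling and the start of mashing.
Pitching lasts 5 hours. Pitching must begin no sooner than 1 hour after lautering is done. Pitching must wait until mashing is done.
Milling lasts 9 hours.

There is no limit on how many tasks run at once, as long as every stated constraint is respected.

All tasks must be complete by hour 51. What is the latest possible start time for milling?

5

To finish by hour 51, packaging (duration 7) must start no later than hour 44.
Pitching must finish before packaging (must start by hour 44, minus 1-hour gap → hour 43). With a 5-hour duration, pitching must start by 43 − 5 = hour 38.
Nothing follows primary fermentation; the deadline of hour 51 is its only limit. It must start by 51 − 6 = hour 45.
Conditioning feeds into packaging (must start by hour 44, minus 3-hour gap → hour 41); so conditioning must finish by hour 41 and therefore start by hour 34.
Lautering has several dependents: pitching (must start by hour 38, minus 1-hour gap → hour 37); primary fermentation (must start by hour 45); conditioning (must start by hour 34); packaging (must start by hour 44, minus 1-hour gap → hour 43). The earliest of those limits is hour 34, so lautering must start by 34 − 8 = hour 26.
Mashing must finish in time for lautering (must start by hour 26, minus 1-hour gap → hour 25); pitching (must start by hour 38). The tightest is hour 25, so mashing must start by 25 − 8 = hour 17.
For milling: mashing (must start by hour 17, minus 3-hour gap → hour 14); lautering (must start by hour 26); conditioning (must start by hour 34). The most restrictive is hour 14; with a 9-hour duration, milling must start by hour 5.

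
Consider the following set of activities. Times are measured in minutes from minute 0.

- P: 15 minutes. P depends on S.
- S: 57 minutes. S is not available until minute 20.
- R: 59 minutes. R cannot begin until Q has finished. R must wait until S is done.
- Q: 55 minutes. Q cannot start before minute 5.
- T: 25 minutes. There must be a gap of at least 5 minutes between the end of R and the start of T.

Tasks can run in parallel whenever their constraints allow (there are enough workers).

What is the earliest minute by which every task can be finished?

166

S cannot begin until its own release at minute 20. It runs from minute 20 to 20 + 57 = minute 77.
After S (finishes minute 77), P can start at minute 77 and finishes at minute 92.
After its own release at minute 5, Q can start at minute 5 and finishes at minute 60.
R needs all of Q (finishes minute 60); S (finishes minute 77). That puts its earliest start at minute 77; it finishes at 77 + 59 = minute 136.
T waits on R (finishes minute 136, plus 5-minute gap → minute 141), so it starts at minute 141 and finishes at 141 + 25 = minute 166.
All tasks are finished once the last one completes. Finish times: P at 92, Q at 60, R at 136, S at 77, T at 166. The latest is minute 166.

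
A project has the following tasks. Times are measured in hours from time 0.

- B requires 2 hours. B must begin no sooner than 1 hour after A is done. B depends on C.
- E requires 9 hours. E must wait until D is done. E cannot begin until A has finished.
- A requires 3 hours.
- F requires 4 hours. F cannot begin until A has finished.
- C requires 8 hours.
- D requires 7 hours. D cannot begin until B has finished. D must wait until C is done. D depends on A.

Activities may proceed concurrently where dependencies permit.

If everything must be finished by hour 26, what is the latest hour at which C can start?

0

E has no dependents, so it just needs to finish by hour 26. Starting by 26 − 9 = hour 17 achieves that.
D feeds into E (must start by hour 17); so D must finish by hour 17 and therefore start by hour 10.
B feeds into D (must start by hour 10); so B must finish by hour 10 and therefore start by hour 8.
For C: B (must start by hour 8); D (must start by hour 10). The most restrictive is hour 8; with an 8-hour duration, C must start by hour 0.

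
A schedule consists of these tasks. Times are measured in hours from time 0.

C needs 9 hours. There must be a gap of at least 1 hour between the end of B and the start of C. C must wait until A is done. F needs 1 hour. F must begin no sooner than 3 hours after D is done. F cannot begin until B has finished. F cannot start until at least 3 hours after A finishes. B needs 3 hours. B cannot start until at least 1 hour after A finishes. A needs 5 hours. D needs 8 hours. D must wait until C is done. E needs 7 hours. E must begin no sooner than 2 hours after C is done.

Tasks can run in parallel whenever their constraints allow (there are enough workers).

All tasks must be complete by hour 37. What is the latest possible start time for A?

To finish by hour 37, F (duration 1) must start no later than hour 36.
D feeds into F (must start by hour 36, minus 3-hour gap → hour 33); so D must finish by hour 33 and therefore start by hour 25.
To finish by hour 37, E (duration 7) must start no later than hour 30.
C feeds D (must start by hour 25); E (must start by hour 30, minus 2-hour gap → hour 28). Taking the minimum, C must finish by hour 25 and start by 25 − 9 = hour 16.
B feeds C (must start by hour 16, minus 1-hour gap → hour 15); F (must start by hour 36). Taking the minimum, B must finish by hour 15 and start by 15 − 3 = hour 12.
For A: B (must start by hour 12, minus 1-hour gap → hour 11); C (must start by hour 16); F (must start by hour 36, minus 3-hour gap → hour 33). The most restrictive is hour 11; with a 5-hour duration, A must start by hour 6.

6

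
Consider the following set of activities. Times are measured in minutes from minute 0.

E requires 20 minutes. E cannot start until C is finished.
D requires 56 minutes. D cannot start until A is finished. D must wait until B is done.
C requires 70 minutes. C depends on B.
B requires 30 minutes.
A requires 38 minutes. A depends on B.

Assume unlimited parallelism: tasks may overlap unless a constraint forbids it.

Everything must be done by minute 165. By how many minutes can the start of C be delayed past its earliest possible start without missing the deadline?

Nothing blocks B, so it runs from minute 0 to minute 30.
After B (finishes minute 30), C can start at minute 30 and finishes at minute 100.

Working backward from the deadline:
E has no dependents, so it just needs to finish by minute 165. Starting by 165 − 20 = minute 145 achieves that.
C must finish before E (must start by minute 145). With a 70-minute duration, C must start by 145 − 70 = minute 75.
So C can start as early as minute 30 and as late as minute 75, giving 75 − 30 = 45 minutes of slack.

45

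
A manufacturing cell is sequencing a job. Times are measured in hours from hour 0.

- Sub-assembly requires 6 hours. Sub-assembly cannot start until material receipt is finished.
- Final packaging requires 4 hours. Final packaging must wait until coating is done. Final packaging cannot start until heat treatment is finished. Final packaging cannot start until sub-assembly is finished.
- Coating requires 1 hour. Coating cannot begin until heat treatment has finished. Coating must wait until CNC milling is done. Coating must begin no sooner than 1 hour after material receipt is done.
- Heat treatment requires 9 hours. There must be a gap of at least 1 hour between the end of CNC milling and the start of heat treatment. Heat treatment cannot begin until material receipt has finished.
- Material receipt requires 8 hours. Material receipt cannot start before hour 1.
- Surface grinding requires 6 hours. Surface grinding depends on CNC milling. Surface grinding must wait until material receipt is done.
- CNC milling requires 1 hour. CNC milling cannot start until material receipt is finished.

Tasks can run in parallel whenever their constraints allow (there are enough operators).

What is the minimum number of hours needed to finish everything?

Material receipt waits on its own release at hour 1, so it starts at hour 1 and finishes at 1 + 8 = hour 9.
After material receipt (finishes hour 9), sub-assembly can start at hour 9 and finishes at hour 15.
CNC milling cannot begin until material receipt (finishes hour 9). It runs from hour 9 to 9 + 1 = hour 10.
Surface grinding has to wait for CNC milling (finishes hour 10); material receipt (finishes hour 9). The latest of these is hour 10, so surface grinding runs hour 10 to 10 + 6 = hour 16.
For heat treatment: CNC milling (finishes hour 10, plus 1-hour gap → hour 11); material receipt (finishes hour 9). Taking the maximum gives a start of hour 11, and it finishes at 11 + 9 = hour 20.
Coating needs all of heat treatment (finishes hour 20); CNC milling (finishes hour 10); material receipt (finishes hour 9, plus 1-hour gap → hour 10). That puts its earliest start at hour 20; it finishes at 20 + 1 = hour 21.
Final packaging has to wait for coating (finishes hour 21); heat treatment (finishes hour 20); sub-assembly (finishes hour 15). The latest of these is hour 21, so final packaging runs hour 21 to 21 + 4 = hour 25.
All tasks are finished once the last one completes. Finish times: Material receipt at 9, CNC milling at 10, Heat treatment at 20, Surface grinding at 16, Coating at 21, Sub-assembly at 15, Final packaging at 25. The latest is hour 25.

25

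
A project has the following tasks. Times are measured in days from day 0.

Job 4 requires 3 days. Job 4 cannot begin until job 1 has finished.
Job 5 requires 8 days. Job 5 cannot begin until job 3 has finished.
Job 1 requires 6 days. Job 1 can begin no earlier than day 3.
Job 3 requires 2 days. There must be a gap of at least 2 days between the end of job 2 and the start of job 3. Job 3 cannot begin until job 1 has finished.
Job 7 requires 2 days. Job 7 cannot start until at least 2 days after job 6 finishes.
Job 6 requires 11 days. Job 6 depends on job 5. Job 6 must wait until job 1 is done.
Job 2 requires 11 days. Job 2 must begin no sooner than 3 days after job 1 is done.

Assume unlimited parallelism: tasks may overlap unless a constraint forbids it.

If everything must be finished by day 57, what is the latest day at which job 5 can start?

To finish by day 57, job 7 (duration 2) must start no later than day 55.
Job 6 has to be done before job 7 (must start by day 55, minus 2-day gap → day 53). That means finishing by day 53, i.e. starting by 53 − 11 = day 42.
Job 5 must finish before job 6 (must start by day 42). With an 8-day duration, job 5 must start by 42 − 8 = day 34.

34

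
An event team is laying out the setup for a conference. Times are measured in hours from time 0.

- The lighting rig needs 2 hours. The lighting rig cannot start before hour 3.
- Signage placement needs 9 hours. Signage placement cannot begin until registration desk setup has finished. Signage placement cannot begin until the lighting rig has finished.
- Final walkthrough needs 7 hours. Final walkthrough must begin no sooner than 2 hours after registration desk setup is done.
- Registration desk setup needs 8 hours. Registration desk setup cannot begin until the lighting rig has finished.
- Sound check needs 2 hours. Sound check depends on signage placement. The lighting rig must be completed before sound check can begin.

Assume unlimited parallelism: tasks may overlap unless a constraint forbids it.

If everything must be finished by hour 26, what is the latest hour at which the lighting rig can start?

Sound check has no dependents, so it just needs to finish by hour 26. Starting by 26 − 2 = hour 24 achieves that.
Since sound check (must start by hour 24) depends on it, signage placement must finish by hour 24. Backing off its 9-hour duration gives a latest start of hour 15.
To finish by hour 26, final walkthrough (duration 7) must start no later than hour 19.
Registration desk setup has several dependents: signage placement (must start by hour 15); final walkthrough (must start by hour 19, minus 2-hour gap → hour 17). The earliest of those limits is hour 15, so registration desk setup must start by 15 − 8 = hour 7.
The lighting rig feeds registration desk setup (must start by hour 7); signage placement (must start by hour 15); sound check (must start by hour 24). Taking the minimum, the lighting rig must finish by hour 7 and start by 7 − 2 = hour 5.

5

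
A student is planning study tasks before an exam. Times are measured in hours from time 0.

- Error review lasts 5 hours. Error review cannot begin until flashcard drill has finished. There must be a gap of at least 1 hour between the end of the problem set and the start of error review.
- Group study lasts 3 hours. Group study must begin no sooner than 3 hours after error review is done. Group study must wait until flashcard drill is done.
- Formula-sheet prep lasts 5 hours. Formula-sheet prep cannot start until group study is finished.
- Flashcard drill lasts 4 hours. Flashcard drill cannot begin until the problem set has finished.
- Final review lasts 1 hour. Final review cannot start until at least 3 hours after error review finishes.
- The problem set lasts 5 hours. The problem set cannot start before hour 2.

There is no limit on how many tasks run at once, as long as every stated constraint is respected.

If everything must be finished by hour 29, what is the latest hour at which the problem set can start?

4

To finish by hour 29, formula-sheet prep (duration 5) must start no later than hour 24.
Since formula-sheet prep (must start by hour 24) depends on it, group study must finish by hour 24. Backing off its 3-hour duration gives a latest start of hour 21.
To finish by hour 29, final review (duration 1) must start no later than hour 28.
Error review feeds group study (must start by hour 21, minus 3-hour gap → hour 18); final review (must start by hour 28, minus 3-hour gap → hour 25). Taking the minimum, error review must finish by hour 18 and start by 18 − 5 = hour 13.
For flashcard drill: error review (must start by hour 13); group study (must start by hour 21). The most restrictive is hour 13; with a 4-hour duration, flashcard drill must start by hour 9.
For the problem set: flashcard drill (must start by hour 9); error review (must start by hour 13, minus 1-hour gap → hour 12). The most restrictive is hour 9; with a 5-hour duration, the problem set must start by hour 4.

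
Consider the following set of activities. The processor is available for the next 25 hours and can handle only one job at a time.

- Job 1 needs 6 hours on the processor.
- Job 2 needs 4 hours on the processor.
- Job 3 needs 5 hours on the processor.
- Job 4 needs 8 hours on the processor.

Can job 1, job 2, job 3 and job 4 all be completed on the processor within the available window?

Running back to back, the jobs need 6 + 4 + 5 + 8 = 23 hours on the processor.
Since 23 ≤ 25, they fit within the window.

Yes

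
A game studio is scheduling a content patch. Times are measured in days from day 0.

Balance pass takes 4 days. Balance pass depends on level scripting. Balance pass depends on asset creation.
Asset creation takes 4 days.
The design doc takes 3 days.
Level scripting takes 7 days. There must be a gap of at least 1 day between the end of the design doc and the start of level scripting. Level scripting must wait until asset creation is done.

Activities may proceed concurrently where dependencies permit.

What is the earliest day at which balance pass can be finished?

Asset creation has no prerequisites, so it starts at day 0 and finishes at day 4.
The design doc has no prerequisites, so it starts at day 0 and finishes at day 3.
Level scripting has to wait for the design doc (finishes day 3, plus 1-day gap → day 4); asset creation (finishes day 4). The latest of these is day 4, so level scripting runs day 4 to 4 + 7 = day 11.
Balance pass has to wait for level scripting (finishes day 11); asset creation (finishes day 4). The latest of these is day 11, so balance pass runs day 11 to 11 + 4 = day 15.

15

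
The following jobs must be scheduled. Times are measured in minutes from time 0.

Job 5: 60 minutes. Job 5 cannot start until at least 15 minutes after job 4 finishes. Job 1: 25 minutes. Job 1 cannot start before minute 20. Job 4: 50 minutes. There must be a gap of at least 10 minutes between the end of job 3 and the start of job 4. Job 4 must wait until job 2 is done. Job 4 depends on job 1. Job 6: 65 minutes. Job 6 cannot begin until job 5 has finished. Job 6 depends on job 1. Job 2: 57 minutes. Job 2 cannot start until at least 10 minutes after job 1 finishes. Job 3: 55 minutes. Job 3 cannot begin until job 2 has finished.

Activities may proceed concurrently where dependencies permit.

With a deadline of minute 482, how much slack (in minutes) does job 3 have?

115

After its own release at minute 20, job 1 can start at minute 20 and finishes at minute 45.
Job 2 waits on job 1 (finishes minute 45, plus 10-minute gap → minute 55), so it starts at minute 55 and finishes at 55 + 57 = minute 112.
After job 2 (finishes minute 112), job 3 can start at minute 112 and finishes at minute 167.

Working backward from the deadline:
To finish by minute 482, job 6 (duration 65) must start no later than minute 417.
Job 5 must finish before job 6 (must start by minute 417). With a 60-minute duration, job 5 must start by 417 − 60 = minute 357.
Since job 5 (must start by minute 357, minus 15-minute gap → minute 342) depends on it, job 4 must finish by minute 342. Backing off its 50-minute duration gives a latest start of minute 292.
Job 3 must finish before job 4 (must start by minute 292, minus 10-minute gap → minute 282). With a 55-minute duration, job 3 must start by 282 − 55 = minute 227.
So job 3 can start as early as minute 112 and as late as minute 227, giving 227 − 112 = 115 minutes of slack.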